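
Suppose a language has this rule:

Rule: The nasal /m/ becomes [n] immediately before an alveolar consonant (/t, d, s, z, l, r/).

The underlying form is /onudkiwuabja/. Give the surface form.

onudkiwuabja

No segment of /onudkiwuabja/ meets the structural description of the rule, so the form surfaces unchanged.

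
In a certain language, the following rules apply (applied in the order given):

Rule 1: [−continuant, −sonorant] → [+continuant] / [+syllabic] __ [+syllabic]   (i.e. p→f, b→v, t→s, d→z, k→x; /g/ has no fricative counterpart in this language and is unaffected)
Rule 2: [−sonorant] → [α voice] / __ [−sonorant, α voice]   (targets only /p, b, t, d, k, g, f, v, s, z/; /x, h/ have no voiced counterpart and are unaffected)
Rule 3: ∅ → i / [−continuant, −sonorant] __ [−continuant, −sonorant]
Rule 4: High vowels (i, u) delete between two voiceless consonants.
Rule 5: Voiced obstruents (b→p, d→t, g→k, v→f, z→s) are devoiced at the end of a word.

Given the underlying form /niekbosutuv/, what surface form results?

Rule 1 (intervocalic spirantization): /t/ is a stop between vowels /u/ and /u/, so it spirantizes to the fricative [s]. /niekbosutuv/ → niekbosusuv.
Rule 2 (regressive voicing assimilation): /k/ precedes the voiced obstruent /b/, so it voices to [g] by assimilation. /niekbosusuv/ → niegbosusuv.
Rule 3 (stop-cluster i-epenthesis): /g/ and /b/ form a stop–stop cluster, so [i] is inserted between them. /niegbosusuv/ → niegibosusuv.
Rule 4 (high vowel syncope): /u/ is a high vowel flanked by voiceless consonants /s/ and /s/, so it deletes. /niegibosusuv/ → niegibossuv.
Rule 5 (final devoicing): /v/ is a voiced obstruent in word-final position, so it devoices to [f]. /niegibossuv/ → niegibossuf.

niegibossuf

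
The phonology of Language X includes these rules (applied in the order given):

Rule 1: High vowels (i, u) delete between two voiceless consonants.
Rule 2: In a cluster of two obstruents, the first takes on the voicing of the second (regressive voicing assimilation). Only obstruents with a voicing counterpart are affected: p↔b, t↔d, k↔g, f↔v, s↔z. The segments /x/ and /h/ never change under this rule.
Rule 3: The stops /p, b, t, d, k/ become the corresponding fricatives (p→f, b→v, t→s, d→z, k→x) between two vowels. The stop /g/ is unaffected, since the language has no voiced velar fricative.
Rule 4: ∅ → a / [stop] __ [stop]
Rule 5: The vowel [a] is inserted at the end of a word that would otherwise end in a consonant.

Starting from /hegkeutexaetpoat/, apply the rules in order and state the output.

Rule 1 (high vowel syncope): no segment meets the environment; /hegkeutexaetpoat/ is unchanged.
Rule 2 (regressive voicing assimilation): /g/ precedes the voiceless obstruent /k/, so it devoices to [k] by assimilation. /hegkeutexaetpoat/ → hekkeutexaetpoat.
Rule 3 (intervocalic spirantization): /t/ is a stop between vowels /u/ and /e/, so it spirantizes to the fricative [s]. /hekkeutexaetpoat/ → hekkeusexaetpoat.
Rule 4 (stop-cluster a-epenthesis): /k/ and /k/ form a stop–stop cluster, so [a] is inserted between them. /t/ and /p/ form a stop–stop cluster, so [a] is inserted between them. /hekkeusexaetpoat/ → hekakeusexaetapoat.
Rule 5 (final a-epenthesis): the form ends in the consonant /t/, so [a] is inserted word-finally. /hekakeusexaetapoat/ → hekakeusexaetapoata.

hekakeusexaetapoata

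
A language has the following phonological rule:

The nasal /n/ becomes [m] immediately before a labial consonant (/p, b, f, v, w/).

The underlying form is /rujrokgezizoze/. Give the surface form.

rujrokgezizoze

No segment of /rujrokgezizoze/ meets the structural description of the rule, so the form surfaces unchanged.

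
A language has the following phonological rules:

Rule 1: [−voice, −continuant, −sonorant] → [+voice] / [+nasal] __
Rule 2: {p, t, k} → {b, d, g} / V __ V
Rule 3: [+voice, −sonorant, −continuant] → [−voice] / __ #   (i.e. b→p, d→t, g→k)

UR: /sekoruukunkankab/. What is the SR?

Rule 1 (post-nasal voicing): /k/ is a voiceless stop immediately after the nasal /n/, so it voices to [g]. /k/ is a voiceless stop immediately after the nasal /n/, so it voices to [g]. /sekoruukunkankab/ → sekoruukungangab.
Rule 2 (intervocalic voicing): /k/ is a voiceless stop between vowels /e/ and /o/, so it voices to [g]. /k/ is a voiceless stop between vowels /u/ and /u/, so it voices to [g]. /sekoruukungangab/ → segoruugungangab.
Rule 3 (final devoicing): /b/ is a voiced stop in word-final position, so it devoices to [p]. /segoruugungangab/ → segoruugungangap.

segoruugungangap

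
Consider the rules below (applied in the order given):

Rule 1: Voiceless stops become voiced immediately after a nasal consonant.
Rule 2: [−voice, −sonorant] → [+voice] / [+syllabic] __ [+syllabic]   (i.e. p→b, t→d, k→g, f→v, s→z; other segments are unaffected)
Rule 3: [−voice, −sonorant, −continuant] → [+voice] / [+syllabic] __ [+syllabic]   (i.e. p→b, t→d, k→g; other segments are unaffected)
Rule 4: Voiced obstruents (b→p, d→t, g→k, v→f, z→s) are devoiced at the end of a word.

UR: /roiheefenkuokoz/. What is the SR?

roiheevenguogos

Rule 1 (post-nasal voicing): /k/ is a voiceless stop immediately after the nasal /n/, so it voices to [g]. /roiheefenkuokoz/ → roiheefenguokoz.
Rule 2 (intervocalic voicing): /f/ is a voiceless obstruent between vowels /e/ and /e/, so it voices to [v]. /k/ is a voiceless obstruent between vowels /o/ and /o/, so it voices to [g]. /roiheefenguokoz/ → roiheevenguogoz.
Rule 3 (intervocalic voicing): no segment meets the environment; /roiheevenguogoz/ is unchanged.
Rule 4 (final devoicing): /z/ is a voiced obstruent in word-final position, so it devoices to [s]. /roiheevenguogoz/ → roiheevenguogos.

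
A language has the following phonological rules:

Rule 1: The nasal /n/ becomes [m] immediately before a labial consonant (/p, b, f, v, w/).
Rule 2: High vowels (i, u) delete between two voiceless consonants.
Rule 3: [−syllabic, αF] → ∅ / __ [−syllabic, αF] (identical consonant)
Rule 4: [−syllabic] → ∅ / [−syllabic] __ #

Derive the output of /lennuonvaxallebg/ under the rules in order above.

Rule 1 (nasal place assimilation): /n/ precedes the labial consonant /v/, so it assimilates in place to [m]. /lennuonvaxallebg/ → lennuomvaxallebg.
Rule 2 (high vowel syncope): no segment meets the environment; /lennuomvaxallebg/ is unchanged.
Rule 3 (degemination): /nn/ is a geminate; the first /n/ deletes. /ll/ is a geminate; the first /l/ deletes. /lennuomvaxallebg/ → lenuomvaxalebg.
Rule 4 (final cluster simplification): /g/ is the second consonant of a word-final cluster /bg/, so it deletes. /lenuomvaxalebg/ → lenuomvaxaleb.

lenuomvaxaleb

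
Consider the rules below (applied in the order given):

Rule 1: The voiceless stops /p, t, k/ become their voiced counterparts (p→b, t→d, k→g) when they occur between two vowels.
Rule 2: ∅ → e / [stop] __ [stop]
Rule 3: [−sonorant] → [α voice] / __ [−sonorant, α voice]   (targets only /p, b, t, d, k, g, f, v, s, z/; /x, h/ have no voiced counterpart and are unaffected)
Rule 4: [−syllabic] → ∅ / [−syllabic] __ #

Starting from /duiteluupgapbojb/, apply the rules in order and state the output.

Rule 1 (intervocalic voicing): /t/ is a voiceless stop between vowels /i/ and /e/, so it voices to [d]. /duiteluupgapbojb/ → duideluupgapbojb.
Rule 2 (stop-cluster e-epenthesis): /p/ and /g/ form a stop–stop cluster, so [e] is inserted between them. /p/ and /b/ form a stop–stop cluster, so [e] is inserted between them. /duideluupgapbojb/ → duideluupegapebojb.
Rule 3 (regressive voicing assimilation): no segment meets the environment; /duideluupegapebojb/ is unchanged.
Rule 4 (final cluster simplification): /b/ is the second consonant of a word-final cluster /jb/, so it deletes. /duideluupegapebojb/ → duideluupegapeboj.

duideluupegapeboj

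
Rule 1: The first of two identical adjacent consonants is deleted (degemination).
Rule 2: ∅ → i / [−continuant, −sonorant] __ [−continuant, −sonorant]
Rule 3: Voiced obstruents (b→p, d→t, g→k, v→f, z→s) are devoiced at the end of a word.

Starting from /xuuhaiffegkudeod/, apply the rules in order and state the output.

Rule 1 (degemination): /ff/ is a geminate; the first /f/ deletes. /xuuhaiffegkudeod/ → xuuhaifegkudeod.
Rule 2 (stop-cluster i-epenthesis): /g/ and /k/ form a stop–stop cluster, so [i] is inserted between them. /xuuhaifegkudeod/ → xuuhaifegikudeod.
Rule 3 (final devoicing): /d/ is a voiced obstruent in word-final position, so it devoices to [t]. /xuuhaifegikudeod/ → xuuhaifegikudeot.

xuuhaifegikudeot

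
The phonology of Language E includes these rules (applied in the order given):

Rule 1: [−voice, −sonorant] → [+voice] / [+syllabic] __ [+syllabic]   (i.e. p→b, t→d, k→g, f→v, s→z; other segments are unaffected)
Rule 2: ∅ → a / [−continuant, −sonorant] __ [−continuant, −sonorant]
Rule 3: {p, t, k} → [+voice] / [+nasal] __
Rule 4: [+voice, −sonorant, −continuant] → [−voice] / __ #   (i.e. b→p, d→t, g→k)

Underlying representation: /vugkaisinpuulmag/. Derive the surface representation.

vugakaizinbuulmak

Rule 1 (intervocalic voicing): /s/ is a voiceless obstruent between vowels /i/ and /i/, so it voices to [z]. /vugkaisinpuulmag/ → vugkaizinpuulmag.
Rule 2 (stop-cluster a-epenthesis): /g/ and /k/ form a stop–stop cluster, so [a] is inserted between them. /vugkaizinpuulmag/ → vugakaizinpuulmag.
Rule 3 (post-nasal voicing): /p/ is a voiceless stop immediately after the nasal /n/, so it voices to [b]. /vugakaizinpuulmag/ → vugakaizinbuulmag.
Rule 4 (final devoicing): /g/ is a voiced stop in word-final position, so it devoices to [k]. /vugakaizinbuulmag/ → vugakaizinbuulmak.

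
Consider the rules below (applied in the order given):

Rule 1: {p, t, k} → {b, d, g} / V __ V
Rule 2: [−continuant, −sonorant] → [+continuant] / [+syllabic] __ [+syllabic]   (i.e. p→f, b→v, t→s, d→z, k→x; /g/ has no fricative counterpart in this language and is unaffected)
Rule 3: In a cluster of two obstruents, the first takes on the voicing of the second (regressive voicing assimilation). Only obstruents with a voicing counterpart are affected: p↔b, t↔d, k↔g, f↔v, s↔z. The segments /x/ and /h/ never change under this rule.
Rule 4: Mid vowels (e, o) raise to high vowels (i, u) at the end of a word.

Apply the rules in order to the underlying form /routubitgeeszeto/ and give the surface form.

rouzuvidgeezzezu

Rule 1 (intervocalic voicing): /t/ is a voiceless stop between vowels /u/ and /u/, so it voices to [d]. /t/ is a voiceless stop between vowels /e/ and /o/, so it voices to [d]. /routubitgeeszeto/ → roudubitgeeszedo.
Rule 2 (intervocalic spirantization): /d/ is a stop between vowels /u/ and /u/, so it spirantizes to the fricative [z]. /b/ is a stop between vowels /u/ and /i/, so it spirantizes to the fricative [v]. /d/ is a stop between vowels /e/ and /o/, so it spirantizes to the fricative [z]. /roudubitgeeszedo/ → rouzuvitgeeszezo.
Rule 3 (regressive voicing assimilation): /t/ precedes the voiced obstruent /g/, so it voices to [d] by assimilation. /s/ precedes the voiced obstruent /z/, so it voices to [z] by assimilation. /rouzuvitgeeszezo/ → rouzuvidgeezzezo.
Rule 4 (final vowel raising): /o/ is a mid vowel in word-final position, so it raises to [u]. /rouzuvidgeezzezo/ → rouzuvidgeezzezu.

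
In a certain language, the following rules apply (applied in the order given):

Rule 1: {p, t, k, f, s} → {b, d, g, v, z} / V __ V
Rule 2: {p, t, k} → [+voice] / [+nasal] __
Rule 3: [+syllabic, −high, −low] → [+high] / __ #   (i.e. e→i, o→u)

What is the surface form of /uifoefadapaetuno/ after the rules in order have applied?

Rule 1 (intervocalic voicing): /f/ is a voiceless obstruent between vowels /i/ and /o/, so it voices to [v]. /f/ is a voiceless obstruent between vowels /e/ and /a/, so it voices to [v]. /p/ is a voiceless obstruent between vowels /a/ and /a/, so it voices to [b]. /t/ is a voiceless obstruent between vowels /e/ and /u/, so it voices to [d]. /uifoefadapaetuno/ → uivoevadabaeduno.
Rule 2 (post-nasal voicing): no segment meets the environment; /uivoevadabaeduno/ is unchanged.
Rule 3 (final vowel raising): /o/ is a mid vowel in word-final position, so it raises to [u]. /uivoevadabaeduno/ → uivoevadabaedunu.

uivoevadabaedunu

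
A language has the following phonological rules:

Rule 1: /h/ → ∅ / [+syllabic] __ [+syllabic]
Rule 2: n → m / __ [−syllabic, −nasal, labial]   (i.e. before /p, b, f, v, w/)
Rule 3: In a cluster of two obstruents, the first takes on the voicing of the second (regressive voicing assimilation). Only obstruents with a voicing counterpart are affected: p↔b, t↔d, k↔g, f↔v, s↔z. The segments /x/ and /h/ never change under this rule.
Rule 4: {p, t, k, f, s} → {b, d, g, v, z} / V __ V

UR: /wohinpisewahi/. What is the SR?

Rule 1 (intervocalic h-deletion): /h/ occurs between vowels /o/ and /i/, so it deletes. /h/ occurs between vowels /a/ and /i/, so it deletes. /wohinpisewahi/ → woinpisewai.
Rule 2 (nasal place assimilation): /n/ precedes the labial consonant /p/, so it assimilates in place to [m]. /woinpisewai/ → woimpisewai.
Rule 3 (regressive voicing assimilation): no segment meets the environment; /woimpisewai/ is unchanged.
Rule 4 (intervocalic voicing): /s/ is a voiceless obstruent between vowels /i/ and /e/, so it voices to [z]. /woimpisewai/ → woimpizewai.

woimpizewai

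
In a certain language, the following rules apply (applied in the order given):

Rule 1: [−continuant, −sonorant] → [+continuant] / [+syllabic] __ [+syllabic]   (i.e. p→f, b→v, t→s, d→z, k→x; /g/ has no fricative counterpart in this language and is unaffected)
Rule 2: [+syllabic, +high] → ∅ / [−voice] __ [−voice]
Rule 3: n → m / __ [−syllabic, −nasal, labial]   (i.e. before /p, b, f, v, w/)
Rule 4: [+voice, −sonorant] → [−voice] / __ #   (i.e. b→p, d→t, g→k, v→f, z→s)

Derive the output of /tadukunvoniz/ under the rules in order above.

Rule 1 (intervocalic spirantization): /d/ is a stop between vowels /a/ and /u/, so it spirantizes to the fricative [z]. /k/ is a stop between vowels /u/ and /u/, so it spirantizes to the fricative [x]. /tadukunvoniz/ → tazuxunvoniz.
Rule 2 (high vowel syncope): no segment meets the environment; /tazuxunvoniz/ is unchanged.
Rule 3 (nasal place assimilation): /n/ precedes the labial consonant /v/, so it assimilates in place to [m]. /tazuxunvoniz/ → tazuxumvoniz.
Rule 4 (final devoicing): /z/ is a voiced obstruent in word-final position, so it devoices to [s]. /tazuxumvoniz/ → tazuxumvonis.

tazuxumvonis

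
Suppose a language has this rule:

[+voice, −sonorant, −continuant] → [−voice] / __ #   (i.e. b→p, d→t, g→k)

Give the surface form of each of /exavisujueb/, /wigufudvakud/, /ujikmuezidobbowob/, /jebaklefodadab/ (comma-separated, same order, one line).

/exavisujueb/: /b/ is a voiced stop in word-final position, so it devoices to [p]. → [exavisujuep].
/wigufudvakud/: /d/ is a voiced stop in word-final position, so it devoices to [t]. → [wigufudvakut].
/ujikmuezidobbowob/: /b/ is a voiced stop in word-final position, so it devoices to [p]. → [ujikmuezidobbowop].
/jebaklefodadab/: /b/ is a voiced stop in word-final position, so it devoices to [p]. → [jebaklefodadap].

exavisujuep, wigufudvakut, ujikmuezidobbowop, jebaklefodadap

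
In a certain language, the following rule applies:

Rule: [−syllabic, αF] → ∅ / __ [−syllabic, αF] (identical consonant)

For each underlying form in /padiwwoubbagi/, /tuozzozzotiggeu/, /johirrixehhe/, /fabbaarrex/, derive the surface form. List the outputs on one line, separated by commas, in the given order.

/padiwwoubbagi/: /ww/ is a geminate; the first /w/ deletes. /bb/ is a geminate; the first /b/ deletes. → [padiwoubagi].
/tuozzozzotiggeu/: /zz/ is a geminate; the first /z/ deletes. /zz/ is a geminate; the first /z/ deletes. /gg/ is a geminate; the first /g/ deletes. → [tuozozotigeu].
/johirrixehhe/: /rr/ is a geminate; the first /r/ deletes. /hh/ is a geminate; the first /h/ deletes. → [johirixehe].
/fabbaarrex/: /bb/ is a geminate; the first /b/ deletes. /rr/ is a geminate; the first /r/ deletes. → [fabaarex].

padiwoubagi, tuozozotigeu, johirixehe, fabaarex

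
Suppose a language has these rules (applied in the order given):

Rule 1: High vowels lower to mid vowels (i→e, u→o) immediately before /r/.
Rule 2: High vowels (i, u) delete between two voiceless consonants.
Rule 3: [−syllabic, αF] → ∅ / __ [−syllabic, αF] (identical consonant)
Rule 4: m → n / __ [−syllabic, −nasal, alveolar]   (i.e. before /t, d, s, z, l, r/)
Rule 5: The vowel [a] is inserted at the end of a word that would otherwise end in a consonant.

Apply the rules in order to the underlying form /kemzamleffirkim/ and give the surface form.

kenzanleferkima

Rule 1 (pre-rhotic lowering): /i/ is a high vowel immediately before /r/, so it lowers to [e]. /kemzamleffirkim/ → kemzamlefferkim.
Rule 2 (high vowel syncope): no segment meets the environment; /kemzamlefferkim/ is unchanged.
Rule 3 (degemination): /ff/ is a geminate; the first /f/ deletes. /kemzamlefferkim/ → kemzamleferkim.
Rule 4 (nasal place assimilation): /m/ precedes the alveolar consonant /z/, so it assimilates in place to [n]. /m/ precedes the alveolar consonant /l/, so it assimilates in place to [n]. /kemzamleferkim/ → kenzanleferkim.
Rule 5 (final a-epenthesis): the form ends in the consonant /m/, so [a] is inserted word-finally. /kenzanleferkim/ → kenzanleferkima.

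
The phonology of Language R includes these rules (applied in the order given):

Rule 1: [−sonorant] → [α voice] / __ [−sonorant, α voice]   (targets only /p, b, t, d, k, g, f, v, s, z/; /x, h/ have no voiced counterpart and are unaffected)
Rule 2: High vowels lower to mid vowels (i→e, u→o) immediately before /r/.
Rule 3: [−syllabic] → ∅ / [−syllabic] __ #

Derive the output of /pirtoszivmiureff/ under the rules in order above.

pertozzivmioref

Rule 1 (regressive voicing assimilation): /s/ precedes the voiced obstruent /z/, so it voices to [z] by assimilation. /pirtoszivmiureff/ → pirtozzivmiureff.
Rule 2 (pre-rhotic lowering): /i/ is a high vowel immediately before /r/, so it lowers to [e]. /u/ is a high vowel immediately before /r/, so it lowers to [o]. /pirtozzivmiureff/ → pertozzivmioreff.
Rule 3 (final cluster simplification): /f/ is the second consonant of a word-final cluster /ff/, so it deletes. /pertozzivmioreff/ → pertozzivmioref.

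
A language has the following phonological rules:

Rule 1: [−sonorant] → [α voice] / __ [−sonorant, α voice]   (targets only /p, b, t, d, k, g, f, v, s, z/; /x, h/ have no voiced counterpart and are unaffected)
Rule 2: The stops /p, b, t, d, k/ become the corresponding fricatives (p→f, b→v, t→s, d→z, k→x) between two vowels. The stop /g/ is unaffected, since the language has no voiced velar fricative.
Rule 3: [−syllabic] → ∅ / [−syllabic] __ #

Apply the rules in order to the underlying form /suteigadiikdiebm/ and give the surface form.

Rule 1 (regressive voicing assimilation): /k/ precedes the voiced obstruent /d/, so it voices to [g] by assimilation. /suteigadiikdiebm/ → suteigadiigdiebm.
Rule 2 (intervocalic spirantization): /t/ is a stop between vowels /u/ and /e/, so it spirantizes to the fricative [s]. /d/ is a stop between vowels /a/ and /i/, so it spirantizes to the fricative [z]. /suteigadiigdiebm/ → suseigaziigdiebm.
Rule 3 (final cluster simplification): /m/ is the second consonant of a word-final cluster /bm/, so it deletes. /suseigaziigdiebm/ → suseigaziigdieb.

suseigaziigdieb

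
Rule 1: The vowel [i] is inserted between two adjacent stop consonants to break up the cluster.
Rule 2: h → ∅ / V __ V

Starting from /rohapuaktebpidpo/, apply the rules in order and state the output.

Rule 1 (stop-cluster i-epenthesis): /k/ and /t/ form a stop–stop cluster, so [i] is inserted between them. /b/ and /p/ form a stop–stop cluster, so [i] is inserted between them. /d/ and /p/ form a stop–stop cluster, so [i] is inserted between them. /rohapuaktebpidpo/ → rohapuakitebipidipo.
Rule 2 (intervocalic h-deletion): /h/ occurs between vowels /o/ and /a/, so it deletes. /rohapuakitebipidipo/ → roapuakitebipidipo.

roapuakitebipidipo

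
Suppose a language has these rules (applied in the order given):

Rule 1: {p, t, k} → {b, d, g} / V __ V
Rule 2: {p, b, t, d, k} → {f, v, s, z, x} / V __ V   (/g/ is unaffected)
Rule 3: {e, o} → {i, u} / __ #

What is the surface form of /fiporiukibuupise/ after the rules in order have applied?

fivoriugivuuvisi

Rule 1 (intervocalic voicing): /p/ is a voiceless stop between vowels /i/ and /o/, so it voices to [b]. /k/ is a voiceless stop between vowels /u/ and /i/, so it voices to [g]. /p/ is a voiceless stop between vowels /u/ and /i/, so it voices to [b]. /fiporiukibuupise/ → fiboriugibuubise.
Rule 2 (intervocalic spirantization): /b/ is a stop between vowels /i/ and /o/, so it spirantizes to the fricative [v]. /b/ is a stop between vowels /i/ and /u/, so it spirantizes to the fricative [v]. /b/ is a stop between vowels /u/ and /i/, so it spirantizes to the fricative [v]. /fiboriugibuubise/ → fivoriugivuuvise.
Rule 3 (final vowel raising): /e/ is a mid vowel in word-final position, so it raises to [i]. /fivoriugivuuvise/ → fivoriugivuuvisi.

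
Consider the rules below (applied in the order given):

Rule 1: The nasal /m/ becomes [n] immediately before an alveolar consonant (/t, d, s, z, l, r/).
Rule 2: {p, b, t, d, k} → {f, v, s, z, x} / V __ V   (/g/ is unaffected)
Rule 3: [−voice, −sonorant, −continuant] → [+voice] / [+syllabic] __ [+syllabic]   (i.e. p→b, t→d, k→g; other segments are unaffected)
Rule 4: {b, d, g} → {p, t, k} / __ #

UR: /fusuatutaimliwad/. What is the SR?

fusuasusainliwat

Rule 1 (nasal place assimilation): /m/ precedes the alveolar consonant /l/, so it assimilates in place to [n]. /fusuatutaimliwad/ → fusuatutainliwad.
Rule 2 (intervocalic spirantization): /t/ is a stop between vowels /a/ and /u/, so it spirantizes to the fricative [s]. /t/ is a stop between vowels /u/ and /a/, so it spirantizes to the fricative [s]. /fusuatutainliwad/ → fusuasusainliwad.
Rule 3 (intervocalic voicing): no segment meets the environment; /fusuasusainliwad/ is unchanged.
Rule 4 (final devoicing): /d/ is a voiced stop in word-final position, so it devoices to [t]. /fusuasusainliwad/ → fusuasusainliwat.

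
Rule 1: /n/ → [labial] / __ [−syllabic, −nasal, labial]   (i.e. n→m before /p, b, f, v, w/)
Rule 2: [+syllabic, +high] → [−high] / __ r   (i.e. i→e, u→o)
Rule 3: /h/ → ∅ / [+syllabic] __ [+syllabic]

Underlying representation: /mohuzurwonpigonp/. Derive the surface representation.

mouzorwompigomp

Rule 1 (nasal place assimilation): /n/ precedes the labial consonant /p/, so it assimilates in place to [m]. /n/ precedes the labial consonant /p/, so it assimilates in place to [m]. /mohuzurwonpigonp/ → mohuzurwompigomp.
Rule 2 (pre-rhotic lowering): /u/ is a high vowel immediately before /r/, so it lowers to [o]. /mohuzurwompigomp/ → mohuzorwompigomp.
Rule 3 (intervocalic h-deletion): /h/ occurs between vowels /o/ and /u/, so it deletes. /mohuzorwompigomp/ → mouzorwompigomp.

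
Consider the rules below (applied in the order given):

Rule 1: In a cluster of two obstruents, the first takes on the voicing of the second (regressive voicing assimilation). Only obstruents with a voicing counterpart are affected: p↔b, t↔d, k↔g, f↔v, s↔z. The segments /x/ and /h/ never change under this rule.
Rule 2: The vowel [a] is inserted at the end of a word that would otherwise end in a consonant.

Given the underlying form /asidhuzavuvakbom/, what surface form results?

Rule 1 (regressive voicing assimilation): /d/ precedes the voiceless obstruent /h/, so it devoices to [t] by assimilation. /k/ precedes the voiced obstruent /b/, so it voices to [g] by assimilation. /asidhuzavuvakbom/ → asithuzavuvagbom.
Rule 2 (final a-epenthesis): the form ends in the consonant /m/, so [a] is inserted word-finally. /asithuzavuvagbom/ → asithuzavuvagboma.

asithuzavuvagboma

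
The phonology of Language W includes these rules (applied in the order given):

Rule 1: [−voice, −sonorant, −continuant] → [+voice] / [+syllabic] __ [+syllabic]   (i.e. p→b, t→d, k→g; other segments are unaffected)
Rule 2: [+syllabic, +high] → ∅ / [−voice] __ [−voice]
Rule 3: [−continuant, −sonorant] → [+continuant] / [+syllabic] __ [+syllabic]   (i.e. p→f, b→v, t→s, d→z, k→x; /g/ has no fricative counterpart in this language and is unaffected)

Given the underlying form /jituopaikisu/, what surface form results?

Rule 1 (intervocalic voicing): /t/ is a voiceless stop between vowels /i/ and /u/, so it voices to [d]. /p/ is a voiceless stop between vowels /o/ and /a/, so it voices to [b]. /k/ is a voiceless stop between vowels /i/ and /i/, so it voices to [g]. /jituopaikisu/ → jiduobaigisu.
Rule 2 (high vowel syncope): no segment meets the environment; /jiduobaigisu/ is unchanged.
Rule 3 (intervocalic spirantization): /d/ is a stop between vowels /i/ and /u/, so it spirantizes to the fricative [z]. /b/ is a stop between vowels /o/ and /a/, so it spirantizes to the fricative [v]. /jiduobaigisu/ → jizuovaigisu.

jizuovaigisu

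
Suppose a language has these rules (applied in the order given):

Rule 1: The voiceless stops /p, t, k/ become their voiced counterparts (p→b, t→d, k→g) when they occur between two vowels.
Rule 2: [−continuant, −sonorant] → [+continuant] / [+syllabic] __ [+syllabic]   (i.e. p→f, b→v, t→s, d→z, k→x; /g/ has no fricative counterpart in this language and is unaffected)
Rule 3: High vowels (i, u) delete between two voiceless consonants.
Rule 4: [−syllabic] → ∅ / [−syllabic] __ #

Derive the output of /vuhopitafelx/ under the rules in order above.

vuhovizafel

Rule 1 (intervocalic voicing): /p/ is a voiceless stop between vowels /o/ and /i/, so it voices to [b]. /t/ is a voiceless stop between vowels /i/ and /a/, so it voices to [d]. /vuhopitafelx/ → vuhobidafelx.
Rule 2 (intervocalic spirantization): /b/ is a stop between vowels /o/ and /i/, so it spirantizes to the fricative [v]. /d/ is a stop between vowels /i/ and /a/, so it spirantizes to the fricative [z]. /vuhobidafelx/ → vuhovizafelx.
Rule 3 (high vowel syncope): no segment meets the environment; /vuhovizafelx/ is unchanged.
Rule 4 (final cluster simplification): /x/ is the second consonant of a word-final cluster /lx/, so it deletes. /vuhovizafelx/ → vuhovizafel.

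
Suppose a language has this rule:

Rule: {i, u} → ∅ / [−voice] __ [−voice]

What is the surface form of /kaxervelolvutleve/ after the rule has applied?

kaxervelolvutleve

No segment of /kaxervelolvutleve/ meets the structural description of the rule, so the form surfaces unchanged.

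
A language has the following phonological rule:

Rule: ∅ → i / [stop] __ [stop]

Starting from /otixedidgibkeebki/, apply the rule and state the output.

/d/ and /g/ form a stop–stop cluster, so [i] is inserted between them.
/b/ and /k/ form a stop–stop cluster, so [i] is inserted between them.
/b/ and /k/ form a stop–stop cluster, so [i] is inserted between them.
Surface form: [otixedidigibikeebiki].

otixedidigibikeebiki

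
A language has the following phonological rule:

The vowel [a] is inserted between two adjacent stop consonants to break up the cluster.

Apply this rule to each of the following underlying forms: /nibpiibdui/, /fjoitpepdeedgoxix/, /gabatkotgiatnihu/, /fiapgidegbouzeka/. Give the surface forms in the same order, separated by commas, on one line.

nibapiibadui, fjoitapepadeedagoxix, gabatakotagiatnihu, fiapagidegabouzeka

/nibpiibdui/: /b/ and /p/ form a stop–stop cluster, so [a] is inserted between them. /b/ and /d/ form a stop–stop cluster, so [a] is inserted between them. → [nibapiibadui].
/fjoitpepdeedgoxix/: /t/ and /p/ form a stop–stop cluster, so [a] is inserted between them. /p/ and /d/ form a stop–stop cluster, so [a] is inserted between them. /d/ and /g/ form a stop–stop cluster, so [a] is inserted between them. → [fjoitapepadeedagoxix].
/gabatkotgiatnihu/: /t/ and /k/ form a stop–stop cluster, so [a] is inserted between them. /t/ and /g/ form a stop–stop cluster, so [a] is inserted between them. → [gabatakotagiatnihu].
/fiapgidegbouzeka/: /p/ and /g/ form a stop–stop cluster, so [a] is inserted between them. /g/ and /b/ form a stop–stop cluster, so [a] is inserted between them. → [fiapagidegabouzeka].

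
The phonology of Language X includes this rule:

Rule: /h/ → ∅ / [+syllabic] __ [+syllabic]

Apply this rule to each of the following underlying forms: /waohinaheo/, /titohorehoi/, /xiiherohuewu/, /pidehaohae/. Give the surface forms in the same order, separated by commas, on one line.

waoinaeo, titooreoi, xiierouewu, pideaoae

/waohinaheo/: /h/ occurs between vowels /o/ and /i/, so it deletes. /h/ occurs between vowels /a/ and /e/, so it deletes. → [waoinaeo].
/titohorehoi/: /h/ occurs between vowels /o/ and /o/, so it deletes. /h/ occurs between vowels /e/ and /o/, so it deletes. → [titooreoi].
/xiiherohuewu/: /h/ occurs between vowels /i/ and /e/, so it deletes. /h/ occurs between vowels /o/ and /u/, so it deletes. → [xiierouewu].
/pidehaohae/: /h/ occurs between vowels /e/ and /a/, so it deletes. /h/ occurs between vowels /o/ and /a/, so it deletes. → [pideaoae].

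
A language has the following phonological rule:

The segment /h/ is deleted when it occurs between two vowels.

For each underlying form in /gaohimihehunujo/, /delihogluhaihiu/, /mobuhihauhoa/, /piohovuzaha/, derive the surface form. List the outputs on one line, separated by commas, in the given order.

/gaohimihehunujo/: /h/ occurs between vowels /o/ and /i/, so it deletes. /h/ occurs between vowels /i/ and /e/, so it deletes. /h/ occurs between vowels /e/ and /u/, so it deletes. → [gaoimieunujo].
/delihogluhaihiu/: /h/ occurs between vowels /i/ and /o/, so it deletes. /h/ occurs between vowels /u/ and /a/, so it deletes. /h/ occurs between vowels /i/ and /i/, so it deletes. → [deliogluaiiu].
/mobuhihauhoa/: /h/ occurs between vowels /u/ and /i/, so it deletes. /h/ occurs between vowels /i/ and /a/, so it deletes. /h/ occurs between vowels /u/ and /o/, so it deletes. → [mobuiauoa].
/piohovuzaha/: /h/ occurs between vowels /o/ and /o/, so it deletes. /h/ occurs between vowels /a/ and /a/, so it deletes. → [pioovuzaa].

gaoimieunujo, deliogluaiiu, mobuiauoa, pioovuzaa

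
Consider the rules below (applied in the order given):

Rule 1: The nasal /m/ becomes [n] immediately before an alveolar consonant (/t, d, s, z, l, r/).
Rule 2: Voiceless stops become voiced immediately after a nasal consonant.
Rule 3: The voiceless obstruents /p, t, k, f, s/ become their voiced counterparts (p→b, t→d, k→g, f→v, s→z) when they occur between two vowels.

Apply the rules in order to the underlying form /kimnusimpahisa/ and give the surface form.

Rule 1 (nasal place assimilation): no segment meets the environment; /kimnusimpahisa/ is unchanged.
Rule 2 (post-nasal voicing): /p/ is a voiceless stop immediately after the nasal /m/, so it voices to [b]. /kimnusimpahisa/ → kimnusimbahisa.
Rule 3 (intervocalic voicing): /s/ is a voiceless obstruent between vowels /u/ and /i/, so it voices to [z]. /s/ is a voiceless obstruent between vowels /i/ and /a/, so it voices to [z]. /kimnusimbahisa/ → kimnuzimbahiza.

kimnuzimbahiza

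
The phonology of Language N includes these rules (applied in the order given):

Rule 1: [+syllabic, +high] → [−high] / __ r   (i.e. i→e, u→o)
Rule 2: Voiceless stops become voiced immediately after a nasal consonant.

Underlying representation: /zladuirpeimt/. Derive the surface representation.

Rule 1 (pre-rhotic lowering): /i/ is a high vowel immediately before /r/, so it lowers to [e]. /zladuirpeimt/ → zladuerpeimt.
Rule 2 (post-nasal voicing): /t/ is a voiceless stop immediately after the nasal /m/, so it voices to [d]. /zladuerpeimt/ → zladuerpeimd.

zladuerpeimd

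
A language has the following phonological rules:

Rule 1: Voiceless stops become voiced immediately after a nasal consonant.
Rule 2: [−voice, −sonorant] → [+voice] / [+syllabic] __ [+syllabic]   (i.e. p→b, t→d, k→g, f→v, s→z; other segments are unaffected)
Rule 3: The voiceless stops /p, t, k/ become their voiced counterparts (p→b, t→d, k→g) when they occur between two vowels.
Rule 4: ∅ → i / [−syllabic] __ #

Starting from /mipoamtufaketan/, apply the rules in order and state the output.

miboamduvagedani

Rule 1 (post-nasal voicing): /t/ is a voiceless stop immediately after the nasal /m/, so it voices to [d]. /mipoamtufaketan/ → mipoamdufaketan.
Rule 2 (intervocalic voicing): /p/ is a voiceless obstruent between vowels /i/ and /o/, so it voices to [b]. /f/ is a voiceless obstruent between vowels /u/ and /a/, so it voices to [v]. /k/ is a voiceless obstruent between vowels /a/ and /e/, so it voices to [g]. /t/ is a voiceless obstruent between vowels /e/ and /a/, so it voices to [d]. /mipoamdufaketan/ → miboamduvagedan.
Rule 3 (intervocalic voicing): no segment meets the environment; /miboamduvagedan/ is unchanged.
Rule 4 (final i-epenthesis): the form ends in the consonant /n/, so [i] is inserted word-finally. /miboamduvagedan/ → miboamduvagedani.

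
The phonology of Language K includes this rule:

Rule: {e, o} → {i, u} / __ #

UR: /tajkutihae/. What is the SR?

tajkutihai

/e/ is a mid vowel in word-final position, so it raises to [i].
Surface form: [tajkutihai].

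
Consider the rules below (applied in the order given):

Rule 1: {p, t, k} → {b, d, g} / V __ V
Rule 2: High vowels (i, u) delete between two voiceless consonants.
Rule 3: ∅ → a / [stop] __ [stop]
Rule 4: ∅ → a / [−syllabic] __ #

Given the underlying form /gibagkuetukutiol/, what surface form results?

Rule 1 (intervocalic voicing): /t/ is a voiceless stop between vowels /e/ and /u/, so it voices to [d]. /k/ is a voiceless stop between vowels /u/ and /u/, so it voices to [g]. /t/ is a voiceless stop between vowels /u/ and /i/, so it voices to [d]. /gibagkuetukutiol/ → gibagkuedugudiol.
Rule 2 (high vowel syncope): no segment meets the environment; /gibagkuedugudiol/ is unchanged.
Rule 3 (stop-cluster a-epenthesis): /g/ and /k/ form a stop–stop cluster, so [a] is inserted between them. /gibagkuedugudiol/ → gibagakuedugudiol.
Rule 4 (final a-epenthesis): the form ends in the consonant /l/, so [a] is inserted word-finally. /gibagakuedugudiol/ → gibagakuedugudiola.

gibagakuedugudiola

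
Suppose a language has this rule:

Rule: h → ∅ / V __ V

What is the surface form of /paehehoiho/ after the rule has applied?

paeeoio

/h/ occurs between vowels /e/ and /e/, so it deletes.
/h/ occurs between vowels /e/ and /o/, so it deletes.
/h/ occurs between vowels /i/ and /o/, so it deletes.
Surface form: [paeeoio].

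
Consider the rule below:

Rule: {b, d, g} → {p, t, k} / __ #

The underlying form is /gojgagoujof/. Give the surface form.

gojgagoujof

No segment of /gojgagoujof/ meets the structural description of the rule, so the form surfaces unchanged.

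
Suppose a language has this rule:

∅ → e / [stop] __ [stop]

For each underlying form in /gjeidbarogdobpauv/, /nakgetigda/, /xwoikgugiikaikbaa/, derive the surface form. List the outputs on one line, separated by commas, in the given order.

/gjeidbarogdobpauv/: /d/ and /b/ form a stop–stop cluster, so [e] is inserted between them. /g/ and /d/ form a stop–stop cluster, so [e] is inserted between them. /b/ and /p/ form a stop–stop cluster, so [e] is inserted between them. → [gjeidebarogedobepauv].
/nakgetigda/: /k/ and /g/ form a stop–stop cluster, so [e] is inserted between them. /g/ and /d/ form a stop–stop cluster, so [e] is inserted between them. → [nakegetigeda].
/xwoikgugiikaikbaa/: /k/ and /g/ form a stop–stop cluster, so [e] is inserted between them. /k/ and /b/ form a stop–stop cluster, so [e] is inserted between them. → [xwoikegugiikaikebaa].

gjeidebarogedobepauv, nakegetigeda, xwoikegugiikaikebaa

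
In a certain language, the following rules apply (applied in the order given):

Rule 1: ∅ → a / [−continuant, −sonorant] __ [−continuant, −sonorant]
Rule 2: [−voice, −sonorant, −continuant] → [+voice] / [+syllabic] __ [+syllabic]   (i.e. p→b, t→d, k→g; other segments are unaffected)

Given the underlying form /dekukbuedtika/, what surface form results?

degugabuedadiga

Rule 1 (stop-cluster a-epenthesis): /k/ and /b/ form a stop–stop cluster, so [a] is inserted between them. /d/ and /t/ form a stop–stop cluster, so [a] is inserted between them. /dekukbuedtika/ → dekukabuedatika.
Rule 2 (intervocalic voicing): /k/ is a voiceless stop between vowels /e/ and /u/, so it voices to [g]. /k/ is a voiceless stop between vowels /u/ and /a/, so it voices to [g]. /t/ is a voiceless stop between vowels /a/ and /i/, so it voices to [d]. /k/ is a voiceless stop between vowels /i/ and /a/, so it voices to [g]. /dekukabuedatika/ → degugabuedadiga.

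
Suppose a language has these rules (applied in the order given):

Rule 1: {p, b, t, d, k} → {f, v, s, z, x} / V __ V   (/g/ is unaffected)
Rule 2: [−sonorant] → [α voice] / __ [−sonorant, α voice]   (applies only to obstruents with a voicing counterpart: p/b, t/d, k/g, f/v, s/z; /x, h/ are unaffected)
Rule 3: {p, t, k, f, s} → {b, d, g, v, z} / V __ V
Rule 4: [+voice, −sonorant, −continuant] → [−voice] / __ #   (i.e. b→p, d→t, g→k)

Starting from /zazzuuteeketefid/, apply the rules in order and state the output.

zazzuuzeexezevit

Rule 1 (intervocalic spirantization): /t/ is a stop between vowels /u/ and /e/, so it spirantizes to the fricative [s]. /k/ is a stop between vowels /e/ and /e/, so it spirantizes to the fricative [x]. /t/ is a stop between vowels /e/ and /e/, so it spirantizes to the fricative [s]. /zazzuuteeketefid/ → zazzuuseexesefid.
Rule 2 (regressive voicing assimilation): no segment meets the environment; /zazzuuseexesefid/ is unchanged.
Rule 3 (intervocalic voicing): /s/ is a voiceless obstruent between vowels /u/ and /e/, so it voices to [z]. /s/ is a voiceless obstruent between vowels /e/ and /e/, so it voices to [z]. /f/ is a voiceless obstruent between vowels /e/ and /i/, so it voices to [v]. /zazzuuseexesefid/ → zazzuuzeexezevid.
Rule 4 (final devoicing): /d/ is a voiced stop in word-final position, so it devoices to [t]. /zazzuuzeexezevid/ → zazzuuzeexezevit.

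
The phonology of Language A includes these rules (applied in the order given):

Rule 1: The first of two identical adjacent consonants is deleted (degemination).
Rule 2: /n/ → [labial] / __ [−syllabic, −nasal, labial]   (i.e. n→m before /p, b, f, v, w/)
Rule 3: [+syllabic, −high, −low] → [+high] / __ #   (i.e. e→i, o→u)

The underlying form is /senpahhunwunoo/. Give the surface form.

Rule 1 (degemination): /hh/ is a geminate; the first /h/ deletes. /senpahhunwunoo/ → senpahunwunoo.
Rule 2 (nasal place assimilation): /n/ precedes the labial consonant /p/, so it assimilates in place to [m]. /n/ precedes the labial consonant /w/, so it assimilates in place to [m]. /senpahunwunoo/ → sempahumwunoo.
Rule 3 (final vowel raising): /o/ is a mid vowel in word-final position, so it raises to [u]. /sempahumwunoo/ → sempahumwunou.

sempahumwunou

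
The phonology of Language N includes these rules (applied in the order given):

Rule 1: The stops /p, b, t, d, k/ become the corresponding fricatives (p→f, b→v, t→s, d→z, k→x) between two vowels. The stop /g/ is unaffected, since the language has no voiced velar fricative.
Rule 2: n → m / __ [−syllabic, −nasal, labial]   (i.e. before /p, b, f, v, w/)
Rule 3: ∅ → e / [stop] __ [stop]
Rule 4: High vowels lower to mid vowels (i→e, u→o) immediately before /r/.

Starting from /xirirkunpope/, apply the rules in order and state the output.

Rule 1 (intervocalic spirantization): /p/ is a stop between vowels /o/ and /e/, so it spirantizes to the fricative [f]. /xirirkunpope/ → xirirkunpofe.
Rule 2 (nasal place assimilation): /n/ precedes the labial consonant /p/, so it assimilates in place to [m]. /xirirkunpofe/ → xirirkumpofe.
Rule 3 (stop-cluster e-epenthesis): no segment meets the environment; /xirirkumpofe/ is unchanged.
Rule 4 (pre-rhotic lowering): /i/ is a high vowel immediately before /r/, so it lowers to [e]. /i/ is a high vowel immediately before /r/, so it lowers to [e]. /xirirkumpofe/ → xererkumpofe.

xererkumpofe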